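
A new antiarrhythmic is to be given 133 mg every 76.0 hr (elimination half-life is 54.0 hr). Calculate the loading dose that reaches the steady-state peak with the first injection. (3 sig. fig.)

k = ln 2 / 54.0 = 0.01284 hr⁻¹
Accumulation ratio R = 1 / (1 − e^(−kτ)) = 1 / (1 − e^(−0.01284×76.0)) = 1 / (1 − 0.3770) = 1.605
Loading dose = maintenance dose × R = 133 × 1.605 ≈ 213 mg

213 mg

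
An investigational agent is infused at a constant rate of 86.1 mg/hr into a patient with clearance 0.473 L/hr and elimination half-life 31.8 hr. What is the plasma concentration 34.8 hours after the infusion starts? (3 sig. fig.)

96.8 mg/L

Css = rate / CL = 86.1 / 0.473 = 182.0 mg/L
k = ln 2 / 31.8 = 0.02180 hr⁻¹
C(t) = Css (1 − e^(−kt)) = 182.0 × (1 − e^(−0.7585)) = 182.0 × 0.5316 ≈ 96.8 mg/L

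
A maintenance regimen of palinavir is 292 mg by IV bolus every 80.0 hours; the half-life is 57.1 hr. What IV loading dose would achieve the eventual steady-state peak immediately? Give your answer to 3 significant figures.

470 mg

k = ln 2 / 57.1 = 0.01214 hr⁻¹
Accumulation ratio R = 1 / (1 − e^(−kτ)) = 1 / (1 − e^(−0.01214×80.0)) = 1 / (1 − 0.3787) = 1.609
Loading dose = maintenance dose × R = 292 × 1.609 ≈ 470 mg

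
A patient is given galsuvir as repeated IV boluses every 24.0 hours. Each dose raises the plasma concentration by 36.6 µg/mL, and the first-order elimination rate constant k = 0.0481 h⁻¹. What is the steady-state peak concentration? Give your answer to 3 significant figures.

Fraction remaining after one interval: e^(−kτ) = e^(−0.04810 × 24.0) = 0.3152
R = 1 / (1 − 0.3152) = 1.460
Css,max = 36.6 × 1.460 ≈ 53.4 µg/mL

53.4 µg/mL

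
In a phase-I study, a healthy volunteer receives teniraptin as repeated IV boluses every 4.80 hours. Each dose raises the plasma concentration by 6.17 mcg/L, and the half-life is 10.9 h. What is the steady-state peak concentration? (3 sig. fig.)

k = ln 2 / 10.9 = 0.06359 h⁻¹
Fraction remaining after one interval: e^(−kτ) = e^(−0.06359 × 4.80) = 0.7369
R = 1 / (1 − 0.7369) = 3.802
Css,max = 6.17 × 3.802 ≈ 23.5 mcg/L

23.5 mcg/L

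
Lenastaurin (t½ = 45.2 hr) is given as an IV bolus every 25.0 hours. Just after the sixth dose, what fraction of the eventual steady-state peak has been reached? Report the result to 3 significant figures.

0.900

k = ln 2 / 45.2 = 0.01534 hr⁻¹
f_n = 1 − e^(−nkτ) = 1 − e^(−6 × 0.01534 × 25.0) = 1 − e^(−2.300) = 1 − 0.1002 ≈ 0.900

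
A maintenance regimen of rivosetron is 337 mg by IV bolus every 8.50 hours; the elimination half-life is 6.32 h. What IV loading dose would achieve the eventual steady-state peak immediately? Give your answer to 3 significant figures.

556 mg

k = ln 2 / 6.32 = 0.1097 h⁻¹
Accumulation ratio R = 1 / (1 − e^(−kτ)) = 1 / (1 − e^(−0.1097×8.50)) = 1 / (1 − 0.3937) = 1.649
Loading dose = maintenance dose × R = 337 × 1.649 ≈ 556 mg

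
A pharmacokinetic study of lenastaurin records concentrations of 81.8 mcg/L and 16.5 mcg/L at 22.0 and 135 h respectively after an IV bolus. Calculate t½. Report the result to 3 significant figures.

48.9 hours

k = ln(C₁/C₂) / (t₂ − t₁) = ln(81.8/16.5) / (135 − 22.0)
  = 1.601 / 113.0 = 0.01417 h⁻¹
t½ = ln 2 / k = ln 2 / 0.01417 ≈ 48.9 hours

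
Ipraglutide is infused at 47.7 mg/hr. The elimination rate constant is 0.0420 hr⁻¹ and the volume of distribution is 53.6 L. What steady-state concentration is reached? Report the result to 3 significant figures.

21.2 mg/L

CL = k · V = 0.0420 × 53.6 = 2.251 L/hr
Css = rate / CL = 47.7 / 2.251 ≈ 21.2 mg/L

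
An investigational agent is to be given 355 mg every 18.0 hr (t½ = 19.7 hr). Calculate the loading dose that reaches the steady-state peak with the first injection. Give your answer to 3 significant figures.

k = ln 2 / 19.7 = 0.03519 hr⁻¹
Accumulation ratio R = 1 / (1 − e^(−kτ)) = 1 / (1 − e^(−0.03519×18.0)) = 1 / (1 − 0.5308) = 2.131
Loading dose = maintenance dose × R = 355 × 2.131 ≈ 757 mg

757 mg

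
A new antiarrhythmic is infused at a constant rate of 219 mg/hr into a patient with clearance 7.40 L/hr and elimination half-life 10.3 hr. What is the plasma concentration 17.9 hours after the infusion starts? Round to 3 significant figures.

20.7 µg/mL

Css = rate / CL = 219 / 7.40 = 29.59 µg/mL
k = ln 2 / 10.3 = 0.06730 hr⁻¹
C(t) = Css (1 − e^(−kt)) = 29.59 × (1 − e^(−1.205)) = 29.59 × 0.7002 ≈ 20.7 µg/mL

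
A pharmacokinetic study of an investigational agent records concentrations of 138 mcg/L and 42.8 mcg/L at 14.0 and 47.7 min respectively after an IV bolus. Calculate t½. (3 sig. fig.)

20.0 minutes

k = ln(C₁/C₂) / (t₂ − t₁) = ln(138/42.8) / (47.7 − 14.0)
  = 1.171 / 33.70 = 0.03474 min⁻¹
t½ = ln 2 / k = ln 2 / 0.03474 ≈ 20.0 minutes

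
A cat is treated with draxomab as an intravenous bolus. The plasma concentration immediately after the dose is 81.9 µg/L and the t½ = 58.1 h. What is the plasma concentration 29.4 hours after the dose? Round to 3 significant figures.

k = ln 2 / 58.1 = 0.01193 h⁻¹
C(t) = C₀ e^(−kt) = 81.9 × e^(−0.01193 × 29.4) = 81.9 × e^(−0.3507) = 81.9 × 0.7042 ≈ 57.7 µg/L

57.7 µg/L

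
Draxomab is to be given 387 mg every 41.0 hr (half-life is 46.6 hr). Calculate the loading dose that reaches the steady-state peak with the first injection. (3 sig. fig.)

k = ln 2 / 46.6 = 0.01487 hr⁻¹
Accumulation ratio R = 1 / (1 − e^(−kτ)) = 1 / (1 − e^(−0.01487×41.0)) = 1 / (1 − 0.5434) = 2.190
Loading dose = maintenance dose × R = 387 × 2.190 ≈ 848 mg

848 mg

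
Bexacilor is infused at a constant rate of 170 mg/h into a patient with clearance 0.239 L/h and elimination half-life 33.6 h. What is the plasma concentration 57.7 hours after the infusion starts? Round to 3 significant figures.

495 mg/L

Css = rate / CL = 170 / 0.239 = 711.3 mg/L
k = ln 2 / 33.6 = 0.02063 h⁻¹
C(t) = Css (1 − e^(−kt)) = 711.3 × (1 − e^(−1.190)) = 711.3 × 0.6959 ≈ 495 mg/L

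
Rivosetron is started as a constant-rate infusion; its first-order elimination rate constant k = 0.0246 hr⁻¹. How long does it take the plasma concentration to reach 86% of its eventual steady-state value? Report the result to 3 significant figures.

f = 1 − e^(−kt)  ⇒  t = −ln(1 − f) / k
t = −ln(1 − 0.86) / 0.02460 = 1.966 / 0.02460 ≈ 79.9 hours

79.9 hours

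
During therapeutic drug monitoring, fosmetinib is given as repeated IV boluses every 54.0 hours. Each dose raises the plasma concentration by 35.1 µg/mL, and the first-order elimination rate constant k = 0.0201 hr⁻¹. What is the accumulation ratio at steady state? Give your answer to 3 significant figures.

1.51

Fraction remaining after one interval: e^(−kτ) = e^(−0.02010 × 54.0) = 0.3378
R = 1 / (1 − 0.3378) = 1 / 0.6622 ≈ 1.51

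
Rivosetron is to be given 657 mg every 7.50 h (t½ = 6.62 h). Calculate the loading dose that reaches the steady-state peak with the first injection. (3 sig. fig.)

1210 mg

k = ln 2 / 6.62 = 0.1047 h⁻¹
Accumulation ratio R = 1 / (1 − e^(−kτ)) = 1 / (1 − e^(−0.1047×7.50)) = 1 / (1 − 0.4560) = 1.838
Loading dose = maintenance dose × R = 657 × 1.838 ≈ 1210 mg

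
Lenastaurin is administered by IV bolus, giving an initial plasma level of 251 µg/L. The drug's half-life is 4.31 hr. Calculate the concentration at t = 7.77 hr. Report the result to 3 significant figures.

71.9 µg/L

k = ln 2 / 4.31 = 0.1608 hr⁻¹
7.77 hr is 1.803 half-lives, so C = 251 × (1/2)^1.803 = 251 × 0.2866 ≈ 71.9 µg/L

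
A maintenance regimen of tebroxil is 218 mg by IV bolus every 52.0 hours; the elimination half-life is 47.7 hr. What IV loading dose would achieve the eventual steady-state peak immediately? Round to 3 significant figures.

411 mg

k = ln 2 / 47.7 = 0.01453 hr⁻¹
Accumulation ratio R = 1 / (1 − e^(−kτ)) = 1 / (1 − e^(−0.01453×52.0)) = 1 / (1 − 0.4697) = 1.886
Loading dose = maintenance dose × R = 218 × 1.886 ≈ 411 mg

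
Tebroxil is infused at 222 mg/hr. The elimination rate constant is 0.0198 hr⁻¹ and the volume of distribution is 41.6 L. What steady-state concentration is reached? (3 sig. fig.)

270 mg/L

CL = k · V = 0.0198 × 41.6 = 0.8237 L/hr
Css = rate / CL = 222 / 0.8237 ≈ 270 mg/L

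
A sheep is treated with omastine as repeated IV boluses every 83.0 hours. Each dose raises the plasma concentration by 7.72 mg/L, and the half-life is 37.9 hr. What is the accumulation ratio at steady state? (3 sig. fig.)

1.28

k = ln 2 / 37.9 = 0.01829 hr⁻¹
Fraction remaining after one interval: e^(−kτ) = e^(−0.01829 × 83.0) = 0.2192
R = 1 / (1 − 0.2192) = 1 / 0.7808 ≈ 1.28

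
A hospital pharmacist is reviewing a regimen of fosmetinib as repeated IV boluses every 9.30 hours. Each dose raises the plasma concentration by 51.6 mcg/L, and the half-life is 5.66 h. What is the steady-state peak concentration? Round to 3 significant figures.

k = ln 2 / 5.66 = 0.1225 h⁻¹
Fraction remaining after one interval: e^(−kτ) = e^(−0.1225 × 9.30) = 0.3202
R = 1 / (1 − 0.3202) = 1.471
Css,max = 51.6 × 1.471 ≈ 75.9 mcg/L

75.9 mcg/L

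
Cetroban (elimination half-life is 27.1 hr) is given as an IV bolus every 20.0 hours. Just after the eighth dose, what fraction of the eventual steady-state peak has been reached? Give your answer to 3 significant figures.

0.983

k = ln 2 / 27.1 = 0.02558 hr⁻¹
f_n = 1 − e^(−nkτ) = 1 − e^(−8 × 0.02558 × 20.0) = 1 − e^(−4.092) = 1 − 0.01670 ≈ 0.983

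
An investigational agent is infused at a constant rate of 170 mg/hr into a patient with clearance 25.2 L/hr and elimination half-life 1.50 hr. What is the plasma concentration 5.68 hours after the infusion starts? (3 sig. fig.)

6.26 µg/mL

Css = rate / CL = 170 / 25.2 = 6.746 µg/mL
k = ln 2 / 1.50 = 0.4621 hr⁻¹
C(t) = Css (1 − e^(−kt)) = 6.746 × (1 − e^(−2.625)) = 6.746 × 0.9275 ≈ 6.26 µg/mL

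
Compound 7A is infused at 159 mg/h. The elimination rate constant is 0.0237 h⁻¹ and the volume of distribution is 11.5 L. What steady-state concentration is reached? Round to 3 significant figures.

CL = k · V = 0.0237 × 11.5 = 0.2725 L/h
Css = rate / CL = 159 / 0.2725 ≈ 583 µg/mL

583 µg/mL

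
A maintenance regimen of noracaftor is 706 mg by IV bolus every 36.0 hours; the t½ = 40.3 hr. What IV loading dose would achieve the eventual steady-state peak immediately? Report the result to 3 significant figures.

1530 mg

k = ln 2 / 40.3 = 0.01720 hr⁻¹
Accumulation ratio R = 1 / (1 − e^(−kτ)) = 1 / (1 − e^(−0.01720×36.0)) = 1 / (1 − 0.5384) = 2.166
Loading dose = maintenance dose × R = 706 × 2.166 ≈ 1530 mg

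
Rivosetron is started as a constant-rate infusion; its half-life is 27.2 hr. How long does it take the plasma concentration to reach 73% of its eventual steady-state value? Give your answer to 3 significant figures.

51.4 hours

k = ln 2 / 27.2 = 0.02548 hr⁻¹
f = 1 − e^(−kt)  ⇒  t = −ln(1 − f) / k
t = −ln(1 − 0.73) / 0.02548 = 1.309 / 0.02548 ≈ 51.4 hours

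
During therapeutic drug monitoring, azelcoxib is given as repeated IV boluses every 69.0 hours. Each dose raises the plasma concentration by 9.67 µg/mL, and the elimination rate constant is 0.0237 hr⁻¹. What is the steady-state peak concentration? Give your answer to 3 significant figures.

Fraction remaining after one interval: e^(−kτ) = e^(−0.02370 × 69.0) = 0.1949
R = 1 / (1 − 0.1949) = 1.242
Css,max = 9.67 × 1.242 ≈ 12.0 µg/mL

12.0 µg/mL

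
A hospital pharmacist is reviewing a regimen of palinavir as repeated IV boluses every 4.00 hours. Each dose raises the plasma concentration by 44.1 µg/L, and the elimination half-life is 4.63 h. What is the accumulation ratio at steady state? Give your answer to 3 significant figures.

2.22

k = ln 2 / 4.63 = 0.1497 h⁻¹
Fraction remaining after one interval: e^(−kτ) = e^(−0.1497 × 4.00) = 0.5495
R = 1 / (1 − 0.5495) = 1 / 0.4505 ≈ 2.22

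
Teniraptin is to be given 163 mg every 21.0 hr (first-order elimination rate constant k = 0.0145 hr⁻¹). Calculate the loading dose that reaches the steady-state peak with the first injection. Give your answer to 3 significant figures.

621 mg

Accumulation ratio R = 1 / (1 − e^(−kτ)) = 1 / (1 − e^(−0.01450×21.0)) = 1 / (1 − 0.7375) = 3.809
Loading dose = maintenance dose × R = 163 × 3.809 ≈ 621 mg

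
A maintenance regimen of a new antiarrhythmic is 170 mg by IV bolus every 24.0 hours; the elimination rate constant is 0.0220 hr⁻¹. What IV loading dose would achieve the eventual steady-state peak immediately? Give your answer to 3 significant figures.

Accumulation ratio R = 1 / (1 − e^(−kτ)) = 1 / (1 − e^(−0.02200×24.0)) = 1 / (1 − 0.5898) = 2.438
Loading dose = maintenance dose × R = 170 × 2.438 ≈ 414 mg

414 mg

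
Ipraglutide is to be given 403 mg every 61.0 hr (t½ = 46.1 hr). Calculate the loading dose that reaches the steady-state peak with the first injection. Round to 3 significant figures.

k = ln 2 / 46.1 = 0.01504 hr⁻¹
Accumulation ratio R = 1 / (1 − e^(−kτ)) = 1 / (1 − e^(−0.01504×61.0)) = 1 / (1 − 0.3996) = 1.666
Loading dose = maintenance dose × R = 403 × 1.666 ≈ 671 mg

671 mg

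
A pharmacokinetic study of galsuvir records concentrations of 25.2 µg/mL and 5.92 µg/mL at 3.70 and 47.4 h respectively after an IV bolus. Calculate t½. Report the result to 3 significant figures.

20.9 hours

k = ln(C₁/C₂) / (t₂ − t₁) = ln(25.2/5.92) / (47.4 − 3.70)
  = 1.449 / 43.70 = 0.03315 h⁻¹
t½ = ln 2 / k = ln 2 / 0.03315 ≈ 20.9 hours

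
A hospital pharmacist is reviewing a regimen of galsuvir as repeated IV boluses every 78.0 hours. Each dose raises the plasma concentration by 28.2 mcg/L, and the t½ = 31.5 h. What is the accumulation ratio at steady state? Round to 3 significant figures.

1.22

k = ln 2 / 31.5 = 0.02200 h⁻¹
Fraction remaining after one interval: e^(−kτ) = e^(−0.02200 × 78.0) = 0.1797
R = 1 / (1 − 0.1797) = 1 / 0.8203 ≈ 1.22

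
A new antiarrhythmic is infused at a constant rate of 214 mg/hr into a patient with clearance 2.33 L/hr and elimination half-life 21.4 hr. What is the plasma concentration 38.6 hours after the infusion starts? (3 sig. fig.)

65.5 µg/mL

Css = rate / CL = 214 / 2.33 = 91.85 µg/mL
k = ln 2 / 21.4 = 0.03239 hr⁻¹
C(t) = Css (1 − e^(−kt)) = 91.85 × (1 − e^(−1.250)) = 91.85 × 0.7136 ≈ 65.5 µg/mL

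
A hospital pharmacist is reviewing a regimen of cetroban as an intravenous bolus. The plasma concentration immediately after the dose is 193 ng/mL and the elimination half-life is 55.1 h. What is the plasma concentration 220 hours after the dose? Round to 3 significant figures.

12.1 ng/mL

k = ln 2 / 55.1 = 0.01258 h⁻¹
220 h is 3.993 half-lives, so C = 193 × (1/2)^3.993 = 193 × 0.06282 ≈ 12.1 ng/mL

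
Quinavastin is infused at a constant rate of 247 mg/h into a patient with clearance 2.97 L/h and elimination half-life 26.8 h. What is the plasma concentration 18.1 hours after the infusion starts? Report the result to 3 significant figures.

Css = rate / CL = 247 / 2.97 = 83.16 µg/mL
k = ln 2 / 26.8 = 0.02586 h⁻¹
C(t) = Css (1 − e^(−kt)) = 83.16 × (1 − e^(−0.4681)) = 83.16 × 0.3738 ≈ 31.1 µg/mL

31.1 µg/mL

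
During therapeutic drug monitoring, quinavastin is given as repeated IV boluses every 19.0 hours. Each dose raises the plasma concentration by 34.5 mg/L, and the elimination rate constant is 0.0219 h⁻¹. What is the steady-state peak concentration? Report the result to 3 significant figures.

101 mg/L

Fraction remaining after one interval: e^(−kτ) = e^(−0.02190 × 19.0) = 0.6596
R = 1 / (1 − 0.6596) = 2.938
Css,max = 34.5 × 2.938 ≈ 101 mg/L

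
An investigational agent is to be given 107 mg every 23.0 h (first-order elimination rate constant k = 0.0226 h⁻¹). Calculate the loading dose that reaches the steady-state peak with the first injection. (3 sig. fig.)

264 mg

Accumulation ratio R = 1 / (1 − e^(−kτ)) = 1 / (1 − e^(−0.02260×23.0)) = 1 / (1 − 0.5946) = 2.467
Loading dose = maintenance dose × R = 107 × 2.467 ≈ 264 mg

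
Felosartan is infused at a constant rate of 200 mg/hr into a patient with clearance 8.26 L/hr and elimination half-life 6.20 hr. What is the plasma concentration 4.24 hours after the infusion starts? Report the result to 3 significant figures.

9.14 µg/mL

Css = rate / CL = 200 / 8.26 = 24.21 µg/mL
k = ln 2 / 6.20 = 0.1118 hr⁻¹
C(t) = Css (1 − e^(−kt)) = 24.21 × (1 − e^(−0.4740)) = 24.21 × 0.3775 ≈ 9.14 µg/mL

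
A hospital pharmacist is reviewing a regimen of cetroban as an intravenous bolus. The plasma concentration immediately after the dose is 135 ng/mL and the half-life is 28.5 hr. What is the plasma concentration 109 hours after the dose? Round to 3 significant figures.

k = ln 2 / 28.5 = 0.02432 hr⁻¹
C(t) = C₀ e^(−kt) = 135 × e^(−0.02432 × 109) = 135 × e^(−2.651) = 135 × 0.07058 ≈ 9.53 ng/mL

9.53 ng/mL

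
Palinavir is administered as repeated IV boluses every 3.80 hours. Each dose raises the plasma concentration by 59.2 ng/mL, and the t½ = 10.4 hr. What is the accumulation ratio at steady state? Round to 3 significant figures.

4.47

k = ln 2 / 10.4 = 0.06665 hr⁻¹
Fraction remaining after one interval: e^(−kτ) = e^(−0.06665 × 3.80) = 0.7763
R = 1 / (1 − 0.7763) = 1 / 0.2237 ≈ 4.47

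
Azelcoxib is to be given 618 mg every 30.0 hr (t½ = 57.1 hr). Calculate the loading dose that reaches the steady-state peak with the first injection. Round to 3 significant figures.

k = ln 2 / 57.1 = 0.01214 hr⁻¹
Accumulation ratio R = 1 / (1 − e^(−kτ)) = 1 / (1 − e^(−0.01214×30.0)) = 1 / (1 − 0.6948) = 3.276
Loading dose = maintenance dose × R = 618 × 3.276 ≈ 2020 mg

2020 mg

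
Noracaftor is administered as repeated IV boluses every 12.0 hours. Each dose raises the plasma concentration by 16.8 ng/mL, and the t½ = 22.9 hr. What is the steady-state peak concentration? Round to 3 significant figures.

k = ln 2 / 22.9 = 0.03027 hr⁻¹
Fraction remaining after one interval: e^(−kτ) = e^(−0.03027 × 12.0) = 0.6954
R = 1 / (1 − 0.6954) = 3.283
Css,max = 16.8 × 3.283 ≈ 55.2 ng/mL

55.2 ng/mL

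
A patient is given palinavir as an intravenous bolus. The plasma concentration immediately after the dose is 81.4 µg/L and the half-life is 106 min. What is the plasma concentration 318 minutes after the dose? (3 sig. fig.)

10.2 µg/L

k = ln 2 / 106 = 0.006539 min⁻¹
318 min is 3.000 half-lives, so C = 81.4 × (1/2)^3.000 = 81.4 × 0.1250 ≈ 10.2 µg/L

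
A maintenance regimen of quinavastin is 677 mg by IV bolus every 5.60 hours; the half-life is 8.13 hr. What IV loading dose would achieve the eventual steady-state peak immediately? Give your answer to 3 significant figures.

1780 mg

k = ln 2 / 8.13 = 0.08526 hr⁻¹
Accumulation ratio R = 1 / (1 − e^(−kτ)) = 1 / (1 − e^(−0.08526×5.60)) = 1 / (1 − 0.6204) = 2.634
Loading dose = maintenance dose × R = 677 × 2.634 ≈ 1780 mg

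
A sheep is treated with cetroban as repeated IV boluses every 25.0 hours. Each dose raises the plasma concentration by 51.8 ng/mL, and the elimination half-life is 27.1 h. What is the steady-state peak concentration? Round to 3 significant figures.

k = ln 2 / 27.1 = 0.02558 h⁻¹
Fraction remaining after one interval: e^(−kτ) = e^(−0.02558 × 25.0) = 0.5276
R = 1 / (1 − 0.5276) = 2.117
Css,max = 51.8 × 2.117 ≈ 110 ng/mL

110 ng/mL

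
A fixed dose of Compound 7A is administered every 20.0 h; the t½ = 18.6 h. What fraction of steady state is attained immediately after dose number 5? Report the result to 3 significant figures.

k = ln 2 / 18.6 = 0.03727 h⁻¹
f_n = 1 − e^(−nkτ) = 1 − e^(−5 × 0.03727 × 20.0) = 1 − e^(−3.727) = 1 − 0.02407 ≈ 0.976

0.976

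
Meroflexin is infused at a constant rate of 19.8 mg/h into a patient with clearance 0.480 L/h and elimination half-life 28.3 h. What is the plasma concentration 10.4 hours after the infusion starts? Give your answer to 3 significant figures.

9.28 µg/mL

Css = rate / CL = 19.8 / 0.480 = 41.25 µg/mL
k = ln 2 / 28.3 = 0.02449 h⁻¹
C(t) = Css (1 − e^(−kt)) = 41.25 × (1 − e^(−0.2547)) = 41.25 × 0.2249 ≈ 9.28 µg/mL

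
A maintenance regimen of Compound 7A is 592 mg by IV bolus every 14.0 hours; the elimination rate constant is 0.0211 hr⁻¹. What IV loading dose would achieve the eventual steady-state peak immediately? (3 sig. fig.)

Accumulation ratio R = 1 / (1 − e^(−kτ)) = 1 / (1 − e^(−0.02110×14.0)) = 1 / (1 − 0.7442) = 3.910
Loading dose = maintenance dose × R = 592 × 3.910 ≈ 2310 mg

2310 mg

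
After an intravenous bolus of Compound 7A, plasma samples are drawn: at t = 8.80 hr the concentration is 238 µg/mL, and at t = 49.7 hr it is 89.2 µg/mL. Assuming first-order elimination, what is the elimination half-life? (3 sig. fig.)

k = ln(C₁/C₂) / (t₂ − t₁) = ln(238/89.2) / (49.7 − 8.80)
  = 0.9814 / 40.90 = 0.02399 hr⁻¹
t½ = ln 2 / k = ln 2 / 0.02399 ≈ 28.9 hours

28.9 hours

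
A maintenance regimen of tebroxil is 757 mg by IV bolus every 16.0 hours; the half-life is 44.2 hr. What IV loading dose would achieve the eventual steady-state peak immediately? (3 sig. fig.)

k = ln 2 / 44.2 = 0.01568 hr⁻¹
Accumulation ratio R = 1 / (1 − e^(−kτ)) = 1 / (1 − e^(−0.01568×16.0)) = 1 / (1 − 0.7781) = 4.506
Loading dose = maintenance dose × R = 757 × 4.506 ≈ 3410 mg

3410 mg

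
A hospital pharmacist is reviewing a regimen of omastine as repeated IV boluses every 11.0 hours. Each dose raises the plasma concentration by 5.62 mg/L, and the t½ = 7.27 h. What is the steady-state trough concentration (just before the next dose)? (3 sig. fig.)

k = ln 2 / 7.27 = 0.09534 h⁻¹
Fraction remaining after one interval: e^(−kτ) = e^(−0.09534 × 11.0) = 0.3504
R = 1 / (1 − 0.3504) = 1.539
Css,max = 5.62 × 1.539 = 8.651 mg/L
Css,min = Css,max × e^(−kτ) = 8.651 × 0.3504 ≈ 3.03 mg/L

3.03 mg/L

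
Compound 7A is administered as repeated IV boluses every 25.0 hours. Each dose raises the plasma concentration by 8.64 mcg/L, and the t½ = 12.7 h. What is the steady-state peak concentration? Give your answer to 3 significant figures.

11.6 mcg/L

k = ln 2 / 12.7 = 0.05458 h⁻¹
Fraction remaining after one interval: e^(−kτ) = e^(−0.05458 × 25.0) = 0.2555
R = 1 / (1 − 0.2555) = 1.343
Css,max = 8.64 × 1.343 ≈ 11.6 mcg/L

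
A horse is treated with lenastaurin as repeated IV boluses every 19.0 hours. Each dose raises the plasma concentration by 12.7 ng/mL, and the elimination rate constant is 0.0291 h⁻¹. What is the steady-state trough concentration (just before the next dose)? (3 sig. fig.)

17.2 ng/mL

Fraction remaining after one interval: e^(−kτ) = e^(−0.02910 × 19.0) = 0.5753
R = 1 / (1 − 0.5753) = 2.354
Css,max = 12.7 × 2.354 = 29.90 ng/mL
Css,min = Css,max × e^(−kτ) = 29.90 × 0.5753 ≈ 17.2 ng/mL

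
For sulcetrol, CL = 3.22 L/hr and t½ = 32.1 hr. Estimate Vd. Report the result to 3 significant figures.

149 L

k = ln 2 / t½ = ln 2 / 32.1 = 0.02159 hr⁻¹
V = CL / k = 3.22 / 0.02159 ≈ 149 L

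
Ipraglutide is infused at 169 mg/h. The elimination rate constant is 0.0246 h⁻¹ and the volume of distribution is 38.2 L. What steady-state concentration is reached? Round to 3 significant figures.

CL = k · V = 0.0246 × 38.2 = 0.9397 L/h
Css = rate / CL = 169 / 0.9397 ≈ 180 µg/mL

180 µg/mL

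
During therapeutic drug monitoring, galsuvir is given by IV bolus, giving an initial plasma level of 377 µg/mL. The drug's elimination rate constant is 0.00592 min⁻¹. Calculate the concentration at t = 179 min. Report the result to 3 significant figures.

C(t) = C₀ e^(−kt) = 377 × e^(−0.005920 × 179) = 377 × e^(−1.060) = 377 × 0.3466 ≈ 131 µg/mL

131 µg/mL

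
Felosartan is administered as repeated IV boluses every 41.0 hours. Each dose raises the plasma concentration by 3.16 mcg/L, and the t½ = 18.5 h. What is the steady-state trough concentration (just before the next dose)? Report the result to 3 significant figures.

0.867 mcg/L

k = ln 2 / 18.5 = 0.03747 h⁻¹
Fraction remaining after one interval: e^(−kτ) = e^(−0.03747 × 41.0) = 0.2152
R = 1 / (1 − 0.2152) = 1.274
Css,max = 3.16 × 1.274 = 4.027 mcg/L
Css,min = Css,max × e^(−kτ) = 4.027 × 0.2152 ≈ 0.867 mcg/L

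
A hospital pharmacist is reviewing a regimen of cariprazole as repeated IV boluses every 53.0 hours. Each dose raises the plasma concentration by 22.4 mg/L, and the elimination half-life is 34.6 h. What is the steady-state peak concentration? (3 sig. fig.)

34.2 mg/L

k = ln 2 / 34.6 = 0.02003 h⁻¹
Fraction remaining after one interval: e^(−kτ) = e^(−0.02003 × 53.0) = 0.3458
R = 1 / (1 − 0.3458) = 1.529
Css,max = 22.4 × 1.529 ≈ 34.2 mg/L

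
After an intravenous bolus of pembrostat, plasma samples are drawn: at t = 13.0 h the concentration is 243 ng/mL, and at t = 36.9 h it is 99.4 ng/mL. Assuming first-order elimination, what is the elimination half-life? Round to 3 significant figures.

k = ln(C₁/C₂) / (t₂ − t₁) = ln(243/99.4) / (36.9 − 13.0)
  = 0.8939 / 23.90 = 0.03740 h⁻¹
t½ = ln 2 / k = ln 2 / 0.03740 ≈ 18.5 hours

18.5 hours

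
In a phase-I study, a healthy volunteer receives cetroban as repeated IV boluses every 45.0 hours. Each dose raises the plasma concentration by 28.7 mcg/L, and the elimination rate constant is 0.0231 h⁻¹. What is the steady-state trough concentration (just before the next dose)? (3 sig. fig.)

15.7 mcg/L

Fraction remaining after one interval: e^(−kτ) = e^(−0.02310 × 45.0) = 0.3536
R = 1 / (1 − 0.3536) = 1.547
Css,max = 28.7 × 1.547 = 44.40 mcg/L
Css,min = Css,max × e^(−kτ) = 44.40 × 0.3536 ≈ 15.7 mcg/L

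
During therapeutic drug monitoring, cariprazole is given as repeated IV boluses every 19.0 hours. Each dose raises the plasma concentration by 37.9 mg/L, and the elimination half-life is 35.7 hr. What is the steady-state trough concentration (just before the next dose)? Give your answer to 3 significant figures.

84.9 mg/L

k = ln 2 / 35.7 = 0.01942 hr⁻¹
Fraction remaining after one interval: e^(−kτ) = e^(−0.01942 × 19.0) = 0.6915
R = 1 / (1 − 0.6915) = 3.241
Css,max = 37.9 × 3.241 = 122.8 mg/L
Css,min = Css,max × e^(−kτ) = 122.8 × 0.6915 ≈ 84.9 mg/L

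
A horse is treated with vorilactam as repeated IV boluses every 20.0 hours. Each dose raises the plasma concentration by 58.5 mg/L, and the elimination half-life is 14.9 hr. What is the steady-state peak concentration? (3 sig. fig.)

96.6 mg/L

k = ln 2 / 14.9 = 0.04652 hr⁻¹
Fraction remaining after one interval: e^(−kτ) = e^(−0.04652 × 20.0) = 0.3944
R = 1 / (1 − 0.3944) = 1.651
Css,max = 58.5 × 1.651 ≈ 96.6 mg/L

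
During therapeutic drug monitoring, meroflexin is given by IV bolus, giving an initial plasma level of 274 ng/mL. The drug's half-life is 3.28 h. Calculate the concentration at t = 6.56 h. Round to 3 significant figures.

k = ln 2 / 3.28 = 0.2113 h⁻¹
6.56 h is 2.000 half-lives, so C = 274 × (1/2)^2.000 = 274 × 0.2500 ≈ 68.5 ng/mL

68.5 ng/mL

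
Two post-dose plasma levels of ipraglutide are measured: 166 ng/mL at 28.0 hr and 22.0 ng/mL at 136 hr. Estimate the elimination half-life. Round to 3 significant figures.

37.0 hours

k = ln(C₁/C₂) / (t₂ − t₁) = ln(166/22.0) / (136 − 28.0)
  = 2.021 / 108.0 = 0.01871 hr⁻¹
t½ = ln 2 / k = ln 2 / 0.01871 ≈ 37.0 hours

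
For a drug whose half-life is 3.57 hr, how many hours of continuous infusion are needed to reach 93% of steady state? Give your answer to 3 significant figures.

k = ln 2 / 3.57 = 0.1942 hr⁻¹
f = 1 − e^(−kt)  ⇒  t = −ln(1 − f) / k
t = −ln(1 − 0.93) / 0.1942 = 2.659 / 0.1942 ≈ 13.7 hours

13.7 hours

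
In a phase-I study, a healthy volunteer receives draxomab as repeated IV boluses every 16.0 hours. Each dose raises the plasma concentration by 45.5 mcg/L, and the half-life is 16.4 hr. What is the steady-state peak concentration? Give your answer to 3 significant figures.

92.6 mcg/L

k = ln 2 / 16.4 = 0.04227 hr⁻¹
Fraction remaining after one interval: e^(−kτ) = e^(−0.04227 × 16.0) = 0.5085
R = 1 / (1 − 0.5085) = 2.035
Css,max = 45.5 × 2.035 ≈ 92.6 mcg/L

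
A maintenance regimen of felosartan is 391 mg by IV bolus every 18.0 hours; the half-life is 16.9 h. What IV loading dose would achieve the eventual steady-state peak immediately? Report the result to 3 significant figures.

k = ln 2 / 16.9 = 0.04101 h⁻¹
Accumulation ratio R = 1 / (1 − e^(−kτ)) = 1 / (1 − e^(−0.04101×18.0)) = 1 / (1 − 0.4779) = 1.916
Loading dose = maintenance dose × R = 391 × 1.916 ≈ 749 mg

749 mg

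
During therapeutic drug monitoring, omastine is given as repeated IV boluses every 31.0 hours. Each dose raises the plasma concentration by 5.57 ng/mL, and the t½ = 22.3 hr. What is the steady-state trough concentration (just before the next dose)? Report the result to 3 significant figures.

k = ln 2 / 22.3 = 0.03108 hr⁻¹
Fraction remaining after one interval: e^(−kτ) = e^(−0.03108 × 31.0) = 0.3815
R = 1 / (1 − 0.3815) = 1.617
Css,max = 5.57 × 1.617 = 9.006 ng/mL
Css,min = Css,max × e^(−kτ) = 9.006 × 0.3815 ≈ 3.44 ng/mL

3.44 ng/mL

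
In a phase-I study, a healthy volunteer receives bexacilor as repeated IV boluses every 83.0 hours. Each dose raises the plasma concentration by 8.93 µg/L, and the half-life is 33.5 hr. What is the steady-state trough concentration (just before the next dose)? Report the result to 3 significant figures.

k = ln 2 / 33.5 = 0.02069 hr⁻¹
Fraction remaining after one interval: e^(−kτ) = e^(−0.02069 × 83.0) = 0.1795
R = 1 / (1 − 0.1795) = 1.219
Css,max = 8.93 × 1.219 = 10.88 µg/L
Css,min = Css,max × e^(−kτ) = 10.88 × 0.1795 ≈ 1.95 µg/L

1.95 µg/L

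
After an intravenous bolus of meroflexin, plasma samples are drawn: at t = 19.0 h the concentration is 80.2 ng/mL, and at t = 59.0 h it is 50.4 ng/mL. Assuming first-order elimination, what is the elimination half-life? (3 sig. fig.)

59.7 hours

k = ln(C₁/C₂) / (t₂ − t₁) = ln(80.2/50.4) / (59.0 − 19.0)
  = 0.4645 / 40.00 = 0.01161 h⁻¹
t½ = ln 2 / k = ln 2 / 0.01161 ≈ 59.7 hours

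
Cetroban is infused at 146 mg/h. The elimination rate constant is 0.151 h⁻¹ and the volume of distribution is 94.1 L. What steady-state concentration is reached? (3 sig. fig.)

CL = k · V = 0.151 × 94.1 = 14.21 L/h
Css = rate / CL = 146 / 14.21 ≈ 10.3 mg/L

10.3 mg/L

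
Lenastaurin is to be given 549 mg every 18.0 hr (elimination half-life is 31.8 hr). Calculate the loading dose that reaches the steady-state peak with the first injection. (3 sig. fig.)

k = ln 2 / 31.8 = 0.02180 hr⁻¹
Accumulation ratio R = 1 / (1 − e^(−kτ)) = 1 / (1 − e^(−0.02180×18.0)) = 1 / (1 − 0.6755) = 3.081
Loading dose = maintenance dose × R = 549 × 3.081 ≈ 1690 mg

1690 mg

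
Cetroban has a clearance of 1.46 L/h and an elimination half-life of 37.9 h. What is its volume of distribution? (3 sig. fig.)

79.8 L

k = ln 2 / t½ = ln 2 / 37.9 = 0.01829 h⁻¹
V = CL / k = 1.46 / 0.01829 ≈ 79.8 L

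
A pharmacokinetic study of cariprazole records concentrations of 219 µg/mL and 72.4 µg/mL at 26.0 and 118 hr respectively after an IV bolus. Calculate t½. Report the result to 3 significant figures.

57.6 hours

k = ln(C₁/C₂) / (t₂ − t₁) = ln(219/72.4) / (118 − 26.0)
  = 1.107 / 92.00 = 0.01203 hr⁻¹
t½ = ln 2 / k = ln 2 / 0.01203 ≈ 57.6 hours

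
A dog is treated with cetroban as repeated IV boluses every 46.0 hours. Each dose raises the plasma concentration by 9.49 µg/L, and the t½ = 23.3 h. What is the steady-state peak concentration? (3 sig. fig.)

k = ln 2 / 23.3 = 0.02975 h⁻¹
Fraction remaining after one interval: e^(−kτ) = e^(−0.02975 × 46.0) = 0.2545
R = 1 / (1 − 0.2545) = 1.341
Css,max = 9.49 × 1.341 ≈ 12.7 µg/L

12.7 µg/L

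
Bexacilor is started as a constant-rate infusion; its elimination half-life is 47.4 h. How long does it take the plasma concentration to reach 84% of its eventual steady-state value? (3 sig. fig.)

125 hours

k = ln 2 / 47.4 = 0.01462 h⁻¹
f = 1 − e^(−kt)  ⇒  t = −ln(1 − f) / k
t = −ln(1 − 0.84) / 0.01462 = 1.833 / 0.01462 ≈ 125 hours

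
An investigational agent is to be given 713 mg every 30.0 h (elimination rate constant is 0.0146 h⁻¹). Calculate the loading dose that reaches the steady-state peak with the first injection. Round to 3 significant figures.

Accumulation ratio R = 1 / (1 − e^(−kτ)) = 1 / (1 − e^(−0.01460×30.0)) = 1 / (1 − 0.6453) = 2.819
Loading dose = maintenance dose × R = 713 × 2.819 ≈ 2010 mg

2010 mg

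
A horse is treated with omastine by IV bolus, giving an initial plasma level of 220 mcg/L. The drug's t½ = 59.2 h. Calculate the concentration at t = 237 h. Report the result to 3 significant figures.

13.7 mcg/L

k = ln 2 / 59.2 = 0.01171 h⁻¹
C(t) = C₀ e^(−kt) = 220 × e^(−0.01171 × 237) = 220 × e^(−2.775) = 220 × 0.06235 ≈ 13.7 mcg/L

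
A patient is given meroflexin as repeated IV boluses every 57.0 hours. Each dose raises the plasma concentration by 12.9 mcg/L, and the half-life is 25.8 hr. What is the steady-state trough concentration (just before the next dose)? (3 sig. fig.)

3.56 mcg/L

k = ln 2 / 25.8 = 0.02687 hr⁻¹
Fraction remaining after one interval: e^(−kτ) = e^(−0.02687 × 57.0) = 0.2162
R = 1 / (1 − 0.2162) = 1.276
Css,max = 12.9 × 1.276 = 16.46 mcg/L
Css,min = Css,max × e^(−kτ) = 16.46 × 0.2162 ≈ 3.56 mcg/L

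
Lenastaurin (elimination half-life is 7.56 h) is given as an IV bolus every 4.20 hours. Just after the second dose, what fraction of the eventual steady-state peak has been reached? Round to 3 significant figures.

k = ln 2 / 7.56 = 0.09169 h⁻¹
f_n = 1 − e^(−nkτ) = 1 − e^(−2 × 0.09169 × 4.20) = 1 − e^(−0.7702) = 1 − 0.4629 ≈ 0.537

0.537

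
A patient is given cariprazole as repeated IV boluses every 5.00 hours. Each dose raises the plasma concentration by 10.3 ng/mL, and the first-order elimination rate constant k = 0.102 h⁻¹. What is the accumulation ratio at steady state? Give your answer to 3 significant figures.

Fraction remaining after one interval: e^(−kτ) = e^(−0.1020 × 5.00) = 0.6005
R = 1 / (1 − 0.6005) = 1 / 0.3995 ≈ 2.50

2.50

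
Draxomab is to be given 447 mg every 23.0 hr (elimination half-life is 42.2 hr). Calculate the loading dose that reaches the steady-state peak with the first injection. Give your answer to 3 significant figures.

1420 mg

k = ln 2 / 42.2 = 0.01643 hr⁻¹
Accumulation ratio R = 1 / (1 − e^(−kτ)) = 1 / (1 − e^(−0.01643×23.0)) = 1 / (1 − 0.6854) = 3.178
Loading dose = maintenance dose × R = 447 × 3.178 ≈ 1420 mg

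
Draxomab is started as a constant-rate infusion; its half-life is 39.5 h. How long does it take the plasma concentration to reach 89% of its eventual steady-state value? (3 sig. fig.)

126 hours

k = ln 2 / 39.5 = 0.01755 h⁻¹
f = 1 − e^(−kt)  ⇒  t = −ln(1 − f) / k
t = −ln(1 − 0.89) / 0.01755 = 2.207 / 0.01755 ≈ 126 hours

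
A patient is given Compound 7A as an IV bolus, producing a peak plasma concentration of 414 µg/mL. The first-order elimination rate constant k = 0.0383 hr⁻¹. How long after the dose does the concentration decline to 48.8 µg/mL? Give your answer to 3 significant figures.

C(t) = C₀ e^(−kt)  ⇒  t = ln(C₀/C) / k
t = ln(414/48.8) / 0.03830 = 2.138 / 0.03830 ≈ 55.8 hours

55.8 hours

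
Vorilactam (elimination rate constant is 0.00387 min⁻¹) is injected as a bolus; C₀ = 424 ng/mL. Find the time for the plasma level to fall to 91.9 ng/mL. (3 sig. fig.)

C(t) = C₀ e^(−kt)  ⇒  t = ln(C₀/C) / k
t = ln(424/91.9) / 0.003870 = 1.529 / 0.003870 ≈ 395 minutes

395 minutes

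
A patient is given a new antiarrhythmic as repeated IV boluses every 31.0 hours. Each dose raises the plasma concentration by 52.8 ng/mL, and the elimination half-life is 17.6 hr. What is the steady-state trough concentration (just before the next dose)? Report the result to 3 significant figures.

22.1 ng/mL

k = ln 2 / 17.6 = 0.03938 hr⁻¹
Fraction remaining after one interval: e^(−kτ) = e^(−0.03938 × 31.0) = 0.2950
R = 1 / (1 − 0.2950) = 1.418
Css,max = 52.8 × 1.418 = 74.89 ng/mL
Css,min = Css,max × e^(−kτ) = 74.89 × 0.2950 ≈ 22.1 ng/mL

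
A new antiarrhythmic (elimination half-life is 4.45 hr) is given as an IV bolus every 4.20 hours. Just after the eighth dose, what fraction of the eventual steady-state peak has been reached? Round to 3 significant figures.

k = ln 2 / 4.45 = 0.1558 hr⁻¹
f_n = 1 − e^(−nkτ) = 1 − e^(−8 × 0.1558 × 4.20) = 1 − e^(−5.234) = 1 − 0.005334 ≈ 0.995

0.995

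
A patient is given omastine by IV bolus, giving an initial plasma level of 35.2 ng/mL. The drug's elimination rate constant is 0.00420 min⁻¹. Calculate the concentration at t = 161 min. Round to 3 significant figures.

C(t) = C₀ e^(−kt) = 35.2 × e^(−0.004200 × 161) = 35.2 × e^(−0.6762) = 35.2 × 0.5085 ≈ 17.9 ng/mL

17.9 ng/mL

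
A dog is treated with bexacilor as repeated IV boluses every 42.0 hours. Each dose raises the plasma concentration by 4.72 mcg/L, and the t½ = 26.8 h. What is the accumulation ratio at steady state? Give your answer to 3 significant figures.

1.51

k = ln 2 / 26.8 = 0.02586 h⁻¹
Fraction remaining after one interval: e^(−kτ) = e^(−0.02586 × 42.0) = 0.3375
R = 1 / (1 − 0.3375) = 1 / 0.6625 ≈ 1.51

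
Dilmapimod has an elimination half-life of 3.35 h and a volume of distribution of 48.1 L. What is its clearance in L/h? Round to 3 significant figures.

k = ln 2 / t½ = ln 2 / 3.35 = 0.2069 h⁻¹
CL = k · V = 0.2069 × 48.1 ≈ 9.95 L/h

9.95 L/h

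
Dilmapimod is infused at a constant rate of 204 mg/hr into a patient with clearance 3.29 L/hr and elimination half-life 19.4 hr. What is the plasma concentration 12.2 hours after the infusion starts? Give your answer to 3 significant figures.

21.9 mg/L

Css = rate / CL = 204 / 3.29 = 62.01 mg/L
k = ln 2 / 19.4 = 0.03573 hr⁻¹
C(t) = Css (1 − e^(−kt)) = 62.01 × (1 − e^(−0.4359)) = 62.01 × 0.3533 ≈ 21.9 mg/L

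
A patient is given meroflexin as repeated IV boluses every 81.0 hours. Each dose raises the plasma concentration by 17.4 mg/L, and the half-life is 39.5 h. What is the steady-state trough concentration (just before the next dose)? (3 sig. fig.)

k = ln 2 / 39.5 = 0.01755 h⁻¹
Fraction remaining after one interval: e^(−kτ) = e^(−0.01755 × 81.0) = 0.2414
R = 1 / (1 − 0.2414) = 1.318
Css,max = 17.4 × 1.318 = 22.94 mg/L
Css,min = Css,max × e^(−kτ) = 22.94 × 0.2414 ≈ 5.54 mg/L

5.54 mg/L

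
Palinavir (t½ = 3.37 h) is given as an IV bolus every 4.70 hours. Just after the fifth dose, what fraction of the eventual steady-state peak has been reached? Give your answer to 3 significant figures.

k = ln 2 / 3.37 = 0.2057 h⁻¹
f_n = 1 − e^(−nkτ) = 1 − e^(−5 × 0.2057 × 4.70) = 1 − e^(−4.834) = 1 − 0.007958 ≈ 0.992

0.992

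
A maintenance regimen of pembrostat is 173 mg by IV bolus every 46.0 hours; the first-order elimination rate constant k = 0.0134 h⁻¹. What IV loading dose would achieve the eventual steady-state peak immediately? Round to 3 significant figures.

376 mg

Accumulation ratio R = 1 / (1 − e^(−kτ)) = 1 / (1 − e^(−0.01340×46.0)) = 1 / (1 − 0.5399) = 2.173
Loading dose = maintenance dose × R = 173 × 2.173 ≈ 376 mg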